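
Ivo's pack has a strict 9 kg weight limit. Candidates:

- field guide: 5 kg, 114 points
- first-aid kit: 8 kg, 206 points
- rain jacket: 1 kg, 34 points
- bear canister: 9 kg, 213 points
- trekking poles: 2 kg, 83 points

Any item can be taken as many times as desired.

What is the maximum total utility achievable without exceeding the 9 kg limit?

366

By utility per kg: trekking poles 41.50, rain jacket 34.00, first-aid kit 25.75 lead.
Taking rain jacket + 4×trekking poles: 9 kg used, 366 in utility.
No other feasible combination exceeds 366.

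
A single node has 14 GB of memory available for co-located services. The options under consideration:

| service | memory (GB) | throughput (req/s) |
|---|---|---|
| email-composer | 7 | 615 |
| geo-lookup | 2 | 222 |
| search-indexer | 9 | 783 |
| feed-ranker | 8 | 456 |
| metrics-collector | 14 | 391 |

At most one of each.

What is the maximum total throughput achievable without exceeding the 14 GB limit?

Greedy by ratio would take email-composer + geo-lookup: 9 GB used, total 837.
The 7 GB tied up in email-composer is better spent on search-indexer — total rises to 1005 (11 GB).
Runner-up email-composer + geo-lookup tops out at 837.

1005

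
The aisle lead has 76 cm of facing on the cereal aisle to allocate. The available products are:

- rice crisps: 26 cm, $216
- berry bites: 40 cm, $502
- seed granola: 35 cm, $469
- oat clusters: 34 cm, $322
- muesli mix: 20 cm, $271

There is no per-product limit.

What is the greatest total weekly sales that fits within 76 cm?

Taking the top-ratio products first gives 3×muesli mix for 813 (60 cm).
Dropping muesli mix frees 20 cm; slotting in seed granola (35 cm) lifts the total to 1011 at 75 cm.
That's the maximum — no swap from here does better than 1011.

1011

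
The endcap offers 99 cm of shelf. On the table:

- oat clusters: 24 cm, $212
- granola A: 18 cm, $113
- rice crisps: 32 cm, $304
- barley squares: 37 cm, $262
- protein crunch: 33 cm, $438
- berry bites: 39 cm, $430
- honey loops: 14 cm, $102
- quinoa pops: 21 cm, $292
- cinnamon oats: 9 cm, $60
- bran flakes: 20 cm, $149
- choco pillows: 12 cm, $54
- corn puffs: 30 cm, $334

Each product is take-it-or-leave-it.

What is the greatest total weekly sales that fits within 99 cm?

1166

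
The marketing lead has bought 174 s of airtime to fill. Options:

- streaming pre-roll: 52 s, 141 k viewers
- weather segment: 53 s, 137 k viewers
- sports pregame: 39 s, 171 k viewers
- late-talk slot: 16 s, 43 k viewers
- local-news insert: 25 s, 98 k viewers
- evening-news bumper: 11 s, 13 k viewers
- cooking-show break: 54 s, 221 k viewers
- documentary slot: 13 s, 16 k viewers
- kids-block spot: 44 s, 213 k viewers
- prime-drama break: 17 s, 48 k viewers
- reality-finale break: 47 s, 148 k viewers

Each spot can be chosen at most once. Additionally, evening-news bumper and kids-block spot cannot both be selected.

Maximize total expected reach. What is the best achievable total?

Density check — kids-block spot 4.84, sports pregame 4.38, cooking-show break 4.09, local-news insert 3.92 are the best per s.
Sports pregame + local-news insert + cooking-show break + kids-block spot uses 162 of the 174 s and totals 703.
Nothing else feasible within 174 s beats 703.

703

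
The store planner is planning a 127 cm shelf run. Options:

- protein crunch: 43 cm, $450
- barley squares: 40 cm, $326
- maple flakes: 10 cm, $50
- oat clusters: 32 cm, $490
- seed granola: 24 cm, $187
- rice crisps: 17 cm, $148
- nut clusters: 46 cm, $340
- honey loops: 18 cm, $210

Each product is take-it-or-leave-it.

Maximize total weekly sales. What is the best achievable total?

The ratio heuristic lands on protein crunch + maple flakes + oat clusters + rice crisps + honey loops (1348) but leaves 7 cm idle.
The 17 cm tied up in rice crisps is better spent on seed granola — total rises to 1387 (127 cm).
That's the maximum — no swap from here does better than 1387.

1387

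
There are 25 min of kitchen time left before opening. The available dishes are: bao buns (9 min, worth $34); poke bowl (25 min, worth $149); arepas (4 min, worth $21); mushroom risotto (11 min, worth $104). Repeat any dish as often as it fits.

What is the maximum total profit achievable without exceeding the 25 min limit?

Ranking by ratio (profit/min): mushroom risotto 9.45, poke bowl 5.96, arepas 5.25.
2×mushroom risotto uses 22 of the 25 min and totals 208.
Nothing else within 25 min beats 208.

208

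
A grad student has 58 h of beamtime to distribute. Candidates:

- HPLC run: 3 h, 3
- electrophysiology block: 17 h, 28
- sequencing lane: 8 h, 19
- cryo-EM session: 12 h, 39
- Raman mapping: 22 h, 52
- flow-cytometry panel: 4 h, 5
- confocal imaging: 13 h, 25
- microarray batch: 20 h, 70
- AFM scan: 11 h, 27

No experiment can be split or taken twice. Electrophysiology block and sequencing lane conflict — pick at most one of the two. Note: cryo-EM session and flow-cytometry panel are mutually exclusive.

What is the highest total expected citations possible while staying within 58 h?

By expected citations per h: microarray batch 3.50, cryo-EM session 3.25, AFM scan 2.45 lead.
HPLC run + cryo-EM session + Raman mapping + microarray batch uses 57 of the 58 h and totals 164.
No other feasible combination exceeds 164.

164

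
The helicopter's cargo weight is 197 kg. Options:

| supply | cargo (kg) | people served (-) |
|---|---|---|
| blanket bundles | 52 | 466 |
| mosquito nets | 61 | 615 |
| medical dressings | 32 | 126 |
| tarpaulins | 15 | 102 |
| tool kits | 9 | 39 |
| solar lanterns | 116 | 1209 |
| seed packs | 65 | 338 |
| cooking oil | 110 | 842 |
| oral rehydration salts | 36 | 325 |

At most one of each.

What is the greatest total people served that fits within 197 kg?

Density check — solar lanterns 10.42, mosquito nets 10.08, oral rehydration salts 9.03 are the best per kg.
The ratio ordering already packs tightly: mosquito nets + tarpaulins + solar lanterns, 192 kg, 1926.
The closest alternative, mosquito nets + tool kits + solar lanterns, reaches only 1863.

1926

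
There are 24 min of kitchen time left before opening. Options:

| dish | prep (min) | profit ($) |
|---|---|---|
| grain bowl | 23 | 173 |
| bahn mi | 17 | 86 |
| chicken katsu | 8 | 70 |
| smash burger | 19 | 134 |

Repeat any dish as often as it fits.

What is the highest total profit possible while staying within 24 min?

210

Ranking by ratio (profit/min): chicken katsu 8.75, grain bowl 7.52, smash burger 7.05, bahn mi 5.06.
The ratio ordering already packs tightly: 3×chicken katsu, 24 min, 210.
That's the maximum — no swap from here does better than 210.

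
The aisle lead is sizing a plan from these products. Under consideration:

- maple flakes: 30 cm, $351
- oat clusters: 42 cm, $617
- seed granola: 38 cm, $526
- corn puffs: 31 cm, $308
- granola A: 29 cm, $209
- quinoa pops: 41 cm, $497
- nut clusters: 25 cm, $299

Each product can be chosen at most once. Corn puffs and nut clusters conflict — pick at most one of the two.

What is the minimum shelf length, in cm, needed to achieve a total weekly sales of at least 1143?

Need the lightest bundle worth ≥ 1143.
oat clusters + seed granola reaches 1143 using 80 cm.
Any bundle with less than 80 cm falls short of 1143.

80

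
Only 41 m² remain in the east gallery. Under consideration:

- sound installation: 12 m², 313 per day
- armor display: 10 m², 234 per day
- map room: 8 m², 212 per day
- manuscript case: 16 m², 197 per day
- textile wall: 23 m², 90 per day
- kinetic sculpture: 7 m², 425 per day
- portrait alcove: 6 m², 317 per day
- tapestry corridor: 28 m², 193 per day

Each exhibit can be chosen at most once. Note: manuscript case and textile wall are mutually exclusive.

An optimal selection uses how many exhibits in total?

Best achievable expected visitors is 1289.
sound installation + armor display + kinetic sculpture + portrait alcove hits 1289 at 35 m².
Every optimal selection uses 4 exhibits.

4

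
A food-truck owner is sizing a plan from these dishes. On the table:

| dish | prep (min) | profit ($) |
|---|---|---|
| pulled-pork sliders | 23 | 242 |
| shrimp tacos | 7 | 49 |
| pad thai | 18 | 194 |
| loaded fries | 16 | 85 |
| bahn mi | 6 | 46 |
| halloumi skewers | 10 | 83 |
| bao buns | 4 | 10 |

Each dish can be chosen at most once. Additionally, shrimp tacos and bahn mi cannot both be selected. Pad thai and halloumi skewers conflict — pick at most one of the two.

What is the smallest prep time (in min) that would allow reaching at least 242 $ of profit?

Minimise min subject to total profit ≥ 242.
Taking pulled-pork sliders gives 242 (≥ 242) for 23 min.
No combination under 23 min hits 242.

23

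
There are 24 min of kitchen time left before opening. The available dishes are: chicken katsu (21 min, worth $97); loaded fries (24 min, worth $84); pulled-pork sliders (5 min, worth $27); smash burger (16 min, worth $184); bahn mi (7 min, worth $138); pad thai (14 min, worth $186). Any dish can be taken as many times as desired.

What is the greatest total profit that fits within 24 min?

414

Density check — bahn mi 19.71, pad thai 13.29, smash burger 11.50, pulled-pork sliders 5.40 are the best per min.
Taking 3×bahn mi: 21 min used, 414 in profit.
Nothing else within 24 min beats 414.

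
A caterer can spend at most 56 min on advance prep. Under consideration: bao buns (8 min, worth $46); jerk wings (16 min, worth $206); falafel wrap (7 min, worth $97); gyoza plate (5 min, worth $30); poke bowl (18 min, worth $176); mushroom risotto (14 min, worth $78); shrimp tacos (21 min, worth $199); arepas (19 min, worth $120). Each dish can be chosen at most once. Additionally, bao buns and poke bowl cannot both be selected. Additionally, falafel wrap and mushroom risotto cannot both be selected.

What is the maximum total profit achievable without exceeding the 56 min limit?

Jerk wings + poke bowl + shrimp tacos uses 55 of the 56 min and totals 581.
Next best is bao buns + jerk wings + falafel wrap + shrimp tacos at 548 (52 min) — short by 33.

581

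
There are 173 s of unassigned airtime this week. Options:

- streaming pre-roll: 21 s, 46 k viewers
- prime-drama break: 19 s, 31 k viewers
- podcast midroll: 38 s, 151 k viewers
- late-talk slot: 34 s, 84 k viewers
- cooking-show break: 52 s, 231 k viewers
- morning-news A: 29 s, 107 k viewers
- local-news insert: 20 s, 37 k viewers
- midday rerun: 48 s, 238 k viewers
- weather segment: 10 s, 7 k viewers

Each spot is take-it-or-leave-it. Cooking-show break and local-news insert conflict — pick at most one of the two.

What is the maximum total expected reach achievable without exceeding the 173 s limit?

727

Best packing: podcast midroll + cooking-show break + morning-news A + midday rerun — 167 s, 727 total.
The spare 6 s is too small for any remaining spot, and no feasible exchange beats 727.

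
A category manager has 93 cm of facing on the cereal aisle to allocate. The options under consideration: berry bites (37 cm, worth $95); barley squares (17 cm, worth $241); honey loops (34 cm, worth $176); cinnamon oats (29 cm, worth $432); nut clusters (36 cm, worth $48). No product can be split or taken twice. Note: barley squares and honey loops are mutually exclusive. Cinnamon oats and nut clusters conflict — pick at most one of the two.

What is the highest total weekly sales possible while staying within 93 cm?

By weekly sales per cm: cinnamon oats 14.90, barley squares 14.18, honey loops 5.18 lead.
Best packing: berry bites + barley squares + cinnamon oats — 83 cm, 768 total.

768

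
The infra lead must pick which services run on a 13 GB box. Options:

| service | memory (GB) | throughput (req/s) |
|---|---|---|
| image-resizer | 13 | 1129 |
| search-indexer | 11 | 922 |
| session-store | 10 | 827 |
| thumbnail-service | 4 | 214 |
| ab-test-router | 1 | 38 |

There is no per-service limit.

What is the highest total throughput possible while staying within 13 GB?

1129

The ratio ordering already packs tightly: image-resizer, 13 GB, 1129.
No other feasible combination exceeds 1129.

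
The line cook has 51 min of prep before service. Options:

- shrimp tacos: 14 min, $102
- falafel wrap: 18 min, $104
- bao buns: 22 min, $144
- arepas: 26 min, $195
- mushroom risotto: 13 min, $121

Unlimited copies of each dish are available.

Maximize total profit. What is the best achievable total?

386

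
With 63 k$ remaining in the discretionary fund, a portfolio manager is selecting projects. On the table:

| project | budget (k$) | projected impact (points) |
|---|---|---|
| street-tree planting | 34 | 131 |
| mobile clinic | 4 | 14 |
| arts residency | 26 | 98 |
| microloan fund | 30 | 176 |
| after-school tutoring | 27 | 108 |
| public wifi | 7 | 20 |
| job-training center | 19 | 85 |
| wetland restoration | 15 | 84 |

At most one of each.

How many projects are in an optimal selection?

Best achievable projected impact is 298.
One optimal bundle: mobile clinic + microloan fund + after-school tutoring (61 k$).
Every optimal selection uses 3 projects.

3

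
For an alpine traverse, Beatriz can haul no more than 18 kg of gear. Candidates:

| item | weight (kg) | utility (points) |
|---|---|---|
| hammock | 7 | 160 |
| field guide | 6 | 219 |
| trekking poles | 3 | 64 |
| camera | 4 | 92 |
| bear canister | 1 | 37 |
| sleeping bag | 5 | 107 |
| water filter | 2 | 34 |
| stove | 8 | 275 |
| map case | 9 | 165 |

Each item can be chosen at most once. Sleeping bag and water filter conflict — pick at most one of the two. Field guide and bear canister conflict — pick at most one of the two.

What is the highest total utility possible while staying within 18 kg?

Density check — bear canister 37.00, field guide 36.50, stove 34.38, camera 23.00 are the best per kg.
Field guide + camera + stove uses 18 of the 18 kg and totals 586.
No other feasible combination exceeds 586.

586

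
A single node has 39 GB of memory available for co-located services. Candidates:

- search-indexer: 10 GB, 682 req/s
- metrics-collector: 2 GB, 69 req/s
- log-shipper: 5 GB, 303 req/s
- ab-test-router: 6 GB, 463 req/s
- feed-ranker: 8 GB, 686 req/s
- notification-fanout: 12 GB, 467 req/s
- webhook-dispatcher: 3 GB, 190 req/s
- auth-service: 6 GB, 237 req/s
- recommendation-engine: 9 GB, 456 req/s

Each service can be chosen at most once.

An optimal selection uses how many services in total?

Optimal total is 2590.
For example search-indexer + log-shipper + ab-test-router + feed-ranker + recommendation-engine achieves it, using 38 GB.
Any selection reaching 2590 contains exactly 5 services.

5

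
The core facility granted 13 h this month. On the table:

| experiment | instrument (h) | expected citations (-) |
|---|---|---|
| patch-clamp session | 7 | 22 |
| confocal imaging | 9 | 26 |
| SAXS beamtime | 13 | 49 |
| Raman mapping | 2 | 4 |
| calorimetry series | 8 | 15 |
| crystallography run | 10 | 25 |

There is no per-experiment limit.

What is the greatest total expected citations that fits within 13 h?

Ranking by ratio (expected citations/h): SAXS beamtime 3.77, patch-clamp session 3.14, confocal imaging 2.89, crystallography run 2.50.
The ratio ordering already packs tightly: SAXS beamtime, 13 h, 49.

49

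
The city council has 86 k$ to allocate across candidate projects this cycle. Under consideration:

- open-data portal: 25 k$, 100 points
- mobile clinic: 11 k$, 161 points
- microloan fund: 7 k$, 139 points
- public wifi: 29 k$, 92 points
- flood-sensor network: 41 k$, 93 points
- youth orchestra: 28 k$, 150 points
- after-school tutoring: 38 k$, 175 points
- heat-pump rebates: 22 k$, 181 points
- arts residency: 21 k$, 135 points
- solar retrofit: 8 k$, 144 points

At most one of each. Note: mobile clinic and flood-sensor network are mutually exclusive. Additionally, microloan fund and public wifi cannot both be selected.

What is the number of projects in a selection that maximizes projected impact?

The maximum projected impact within 86 k$ is 800.
mobile clinic + microloan fund + after-school tutoring + heat-pump rebates + solar retrofit hits 800 at 86 k$.
Every optimal selection uses 5 projects.

5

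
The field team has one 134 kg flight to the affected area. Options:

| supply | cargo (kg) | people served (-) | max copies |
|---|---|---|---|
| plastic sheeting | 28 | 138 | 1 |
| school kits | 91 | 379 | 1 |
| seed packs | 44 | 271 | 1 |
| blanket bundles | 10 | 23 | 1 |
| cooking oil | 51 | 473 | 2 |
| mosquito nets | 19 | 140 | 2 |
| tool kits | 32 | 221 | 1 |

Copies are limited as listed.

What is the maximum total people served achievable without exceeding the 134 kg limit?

1167

By people served per kg: cooking oil 9.27, mosquito nets 7.37, tool kits 6.91, seed packs 6.16 lead.
Taking the top-ratio supplies first gives blanket bundles + 2×cooking oil + mosquito nets for 1109 (131 kg).
Replace blanket bundles and mosquito nets with tool kits: the trade gains 58 net, giving 1167 at 134 kg.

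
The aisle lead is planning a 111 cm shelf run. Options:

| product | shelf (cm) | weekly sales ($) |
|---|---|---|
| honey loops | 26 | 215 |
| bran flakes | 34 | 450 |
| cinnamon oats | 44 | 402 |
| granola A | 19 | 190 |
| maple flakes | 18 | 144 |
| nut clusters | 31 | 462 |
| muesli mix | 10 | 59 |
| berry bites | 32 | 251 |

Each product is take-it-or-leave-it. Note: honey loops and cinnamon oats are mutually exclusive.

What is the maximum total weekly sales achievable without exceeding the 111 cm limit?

Density check — nut clusters 14.90, bran flakes 13.24, granola A 10.00, cinnamon oats 9.14 are the best per cm.
Honey loops + bran flakes + granola A + nut clusters uses 110 of the 111 cm and totals 1317.
The spare 1 cm is too small for any remaining product, and no feasible exchange beats 1317.

1317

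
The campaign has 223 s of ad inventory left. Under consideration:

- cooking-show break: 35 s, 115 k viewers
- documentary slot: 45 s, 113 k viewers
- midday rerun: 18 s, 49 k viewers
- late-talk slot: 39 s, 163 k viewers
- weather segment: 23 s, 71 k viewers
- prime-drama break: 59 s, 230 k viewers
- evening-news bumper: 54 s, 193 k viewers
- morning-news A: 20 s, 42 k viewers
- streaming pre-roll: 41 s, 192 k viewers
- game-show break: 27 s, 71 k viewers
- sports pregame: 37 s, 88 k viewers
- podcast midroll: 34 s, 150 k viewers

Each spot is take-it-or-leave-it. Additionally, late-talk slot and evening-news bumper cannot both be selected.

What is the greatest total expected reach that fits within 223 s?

By expected reach per s: streaming pre-roll 4.68, podcast midroll 4.41, late-talk slot 4.18 lead.
Greedy by ratio would take cooking-show break + late-talk slot + prime-drama break + streaming pre-roll + podcast midroll: 208 s used, total 850.
The 39 s tied up in late-talk slot is better spent on evening-news bumper — total rises to 880 (223 s).

880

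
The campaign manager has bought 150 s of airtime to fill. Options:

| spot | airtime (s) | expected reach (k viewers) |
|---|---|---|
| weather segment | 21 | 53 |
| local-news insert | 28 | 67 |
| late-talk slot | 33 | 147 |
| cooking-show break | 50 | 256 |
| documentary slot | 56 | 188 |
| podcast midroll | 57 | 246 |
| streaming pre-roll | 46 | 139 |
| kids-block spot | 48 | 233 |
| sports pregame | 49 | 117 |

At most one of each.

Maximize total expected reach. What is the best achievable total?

Taking the top-ratio spots first gives late-talk slot + cooking-show break + kids-block spot for 636 (131 s).
The 48 s tied up in kids-block spot is better spent on podcast midroll — total rises to 649 (140 s).
The closest alternative, late-talk slot + cooking-show break + kids-block spot, reaches only 636.

649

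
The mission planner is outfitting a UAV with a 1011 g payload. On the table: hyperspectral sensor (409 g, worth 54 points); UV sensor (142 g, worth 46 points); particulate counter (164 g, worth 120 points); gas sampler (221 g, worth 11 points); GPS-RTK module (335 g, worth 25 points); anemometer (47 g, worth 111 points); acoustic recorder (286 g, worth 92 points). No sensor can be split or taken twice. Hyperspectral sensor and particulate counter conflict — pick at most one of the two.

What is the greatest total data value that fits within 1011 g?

394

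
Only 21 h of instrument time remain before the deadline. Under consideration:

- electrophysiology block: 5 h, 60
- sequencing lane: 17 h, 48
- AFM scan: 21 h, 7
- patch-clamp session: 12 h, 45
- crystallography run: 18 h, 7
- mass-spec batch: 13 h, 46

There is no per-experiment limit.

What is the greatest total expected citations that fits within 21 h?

The ratio ordering already packs tightly: 4×electrophysiology block, 20 h, 240.

240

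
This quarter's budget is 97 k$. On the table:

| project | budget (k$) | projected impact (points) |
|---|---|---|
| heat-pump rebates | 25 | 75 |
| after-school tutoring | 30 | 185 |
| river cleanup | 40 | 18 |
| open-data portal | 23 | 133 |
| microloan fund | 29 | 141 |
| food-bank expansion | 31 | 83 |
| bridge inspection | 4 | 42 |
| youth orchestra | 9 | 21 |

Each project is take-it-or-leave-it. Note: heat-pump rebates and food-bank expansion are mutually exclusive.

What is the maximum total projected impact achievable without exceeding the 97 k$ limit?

By projected impact per k$: bridge inspection 10.50, after-school tutoring 6.17, open-data portal 5.78, microloan fund 4.86 lead.
The ratio ordering already packs tightly: after-school tutoring + open-data portal + microloan fund + bridge inspection + youth orchestra, 95 k$, 522.

522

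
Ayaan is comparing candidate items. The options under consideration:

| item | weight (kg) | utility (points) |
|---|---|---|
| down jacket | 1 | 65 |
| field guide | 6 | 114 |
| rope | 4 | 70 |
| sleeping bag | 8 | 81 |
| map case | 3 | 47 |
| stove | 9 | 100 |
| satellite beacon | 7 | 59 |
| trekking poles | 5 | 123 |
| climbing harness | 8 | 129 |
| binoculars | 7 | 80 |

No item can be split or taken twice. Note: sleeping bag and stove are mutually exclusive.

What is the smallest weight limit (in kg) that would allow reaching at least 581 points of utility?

31

Look for the lowest-weight combination reaching 581.
down jacket + field guide + rope + trekking poles + climbing harness + binoculars: 581 utility at 31 kg.
No combination under 31 kg hits 581.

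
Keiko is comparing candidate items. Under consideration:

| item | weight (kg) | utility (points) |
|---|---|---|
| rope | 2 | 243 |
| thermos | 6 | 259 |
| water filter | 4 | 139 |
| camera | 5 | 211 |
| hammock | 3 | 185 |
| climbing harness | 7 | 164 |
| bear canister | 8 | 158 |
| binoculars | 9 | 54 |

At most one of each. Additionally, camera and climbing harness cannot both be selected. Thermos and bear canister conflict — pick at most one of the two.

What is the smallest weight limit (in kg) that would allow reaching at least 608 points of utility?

10

Minimise kg subject to total utility ≥ 608.
rope + camera + hammock: 639 utility at 10 kg.
Any bundle with less than 10 kg falls short of 608.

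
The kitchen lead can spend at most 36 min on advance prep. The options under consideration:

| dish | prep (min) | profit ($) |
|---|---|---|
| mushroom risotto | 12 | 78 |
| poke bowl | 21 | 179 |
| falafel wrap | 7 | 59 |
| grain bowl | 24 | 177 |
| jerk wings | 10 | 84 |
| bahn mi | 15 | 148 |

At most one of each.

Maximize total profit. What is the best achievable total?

Taking poke bowl + bahn mi: 36 min used, 327 in profit.

327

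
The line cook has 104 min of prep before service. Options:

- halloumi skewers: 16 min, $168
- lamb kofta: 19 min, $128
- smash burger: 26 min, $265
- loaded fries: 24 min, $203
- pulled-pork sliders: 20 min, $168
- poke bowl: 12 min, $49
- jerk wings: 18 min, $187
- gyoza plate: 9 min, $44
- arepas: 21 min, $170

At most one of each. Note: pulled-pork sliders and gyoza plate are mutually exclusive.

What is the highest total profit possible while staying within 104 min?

The ratio ordering already packs tightly: halloumi skewers + smash burger + loaded fries + pulled-pork sliders + jerk wings, 104 min, 991.

991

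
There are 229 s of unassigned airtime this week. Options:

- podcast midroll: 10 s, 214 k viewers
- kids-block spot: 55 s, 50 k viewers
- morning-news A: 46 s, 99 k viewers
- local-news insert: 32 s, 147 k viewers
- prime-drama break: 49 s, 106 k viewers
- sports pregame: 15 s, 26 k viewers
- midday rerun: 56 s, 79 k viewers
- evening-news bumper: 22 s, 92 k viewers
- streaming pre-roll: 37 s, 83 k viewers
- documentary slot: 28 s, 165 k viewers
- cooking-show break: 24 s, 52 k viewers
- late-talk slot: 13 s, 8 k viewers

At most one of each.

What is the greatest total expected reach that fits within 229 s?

906

Filling by ratio: podcast midroll + local-news insert + prime-drama break + sports pregame + evening-news bumper + streaming pre-roll + documentary slot + cooking-show break for 885, with 12 s left unused.
Dropping sports pregame and cooking-show break frees 39 s; slotting in morning-news A (46 s) lifts the total to 906 at 224 s.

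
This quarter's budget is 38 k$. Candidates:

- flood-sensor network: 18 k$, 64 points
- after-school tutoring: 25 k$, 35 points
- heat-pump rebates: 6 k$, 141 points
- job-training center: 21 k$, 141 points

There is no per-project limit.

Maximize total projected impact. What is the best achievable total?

Taking 6×heat-pump rebates: 36 k$ used, 846 in projected impact.
That's the maximum — no swap from here does better than 846.

846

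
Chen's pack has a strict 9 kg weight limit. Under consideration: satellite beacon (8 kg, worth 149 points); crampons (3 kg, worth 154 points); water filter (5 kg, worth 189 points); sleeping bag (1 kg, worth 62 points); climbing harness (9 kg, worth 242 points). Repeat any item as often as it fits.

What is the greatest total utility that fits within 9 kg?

The ratio ordering already packs tightly: 9×sleeping bag, 9 kg, 558.
Nothing else within 9 kg beats 558.

558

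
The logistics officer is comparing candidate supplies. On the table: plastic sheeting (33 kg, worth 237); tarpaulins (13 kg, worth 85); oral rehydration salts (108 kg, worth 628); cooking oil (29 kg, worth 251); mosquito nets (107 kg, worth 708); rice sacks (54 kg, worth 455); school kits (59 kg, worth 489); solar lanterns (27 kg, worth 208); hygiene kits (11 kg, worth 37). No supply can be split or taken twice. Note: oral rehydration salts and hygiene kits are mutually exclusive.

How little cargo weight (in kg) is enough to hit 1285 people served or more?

Need the lightest bundle worth ≥ 1285.
tarpaulins + cooking oil + rice sacks + school kits + hygiene kits reaches 1317 using 166 kg.
No combination under 166 kg hits 1285.

166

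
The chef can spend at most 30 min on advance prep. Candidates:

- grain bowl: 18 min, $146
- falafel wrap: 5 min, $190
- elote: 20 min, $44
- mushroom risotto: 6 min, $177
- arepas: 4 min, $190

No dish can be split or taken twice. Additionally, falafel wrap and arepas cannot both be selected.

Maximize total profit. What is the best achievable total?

513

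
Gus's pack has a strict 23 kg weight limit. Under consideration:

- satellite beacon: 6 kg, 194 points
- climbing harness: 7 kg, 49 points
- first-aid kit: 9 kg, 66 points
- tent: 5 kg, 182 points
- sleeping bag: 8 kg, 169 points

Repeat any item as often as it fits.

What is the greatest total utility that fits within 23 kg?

Ranking by ratio (utility/kg): tent 36.40, satellite beacon 32.33, sleeping bag 21.12, first-aid kit 7.33.
Taking the top-ratio items first gives 4×tent for 728 (20 kg).
Dropping 3×tent frees 15 kg; slotting in 3×satellite beacon (18 kg) lifts the total to 764 at 23 kg.
No other feasible combination exceeds 764.

764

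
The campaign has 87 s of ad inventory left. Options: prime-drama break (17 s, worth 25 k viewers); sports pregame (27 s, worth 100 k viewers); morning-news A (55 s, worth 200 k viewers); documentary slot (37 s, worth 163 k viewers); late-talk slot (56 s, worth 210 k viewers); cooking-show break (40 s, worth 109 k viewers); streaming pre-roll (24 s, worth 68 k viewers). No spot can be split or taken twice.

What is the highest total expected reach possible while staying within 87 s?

310

Density check — documentary slot 4.41, late-talk slot 3.75, sports pregame 3.70, morning-news A 3.64 are the best per s.
Greedy by ratio would take prime-drama break + sports pregame + documentary slot: 81 s used, total 288.
Replace prime-drama break and documentary slot with late-talk slot: the trade gains 22 net, giving 310 at 83 s.
Next best is sports pregame + morning-news A at 300 (82 s) — short by 10.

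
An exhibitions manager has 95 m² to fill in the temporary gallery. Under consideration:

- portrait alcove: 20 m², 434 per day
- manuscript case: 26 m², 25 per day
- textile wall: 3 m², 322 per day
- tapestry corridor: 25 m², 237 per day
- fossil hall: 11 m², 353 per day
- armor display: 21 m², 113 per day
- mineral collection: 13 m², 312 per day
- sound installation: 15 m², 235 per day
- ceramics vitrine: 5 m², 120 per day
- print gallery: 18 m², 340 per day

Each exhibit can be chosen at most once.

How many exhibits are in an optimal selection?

Best achievable expected visitors is 2118.
One optimal bundle: portrait alcove + textile wall + tapestry corridor + fossil hall + mineral collection + ceramics vitrine + print gallery (95 m²).
All optima have 7 exhibits.

7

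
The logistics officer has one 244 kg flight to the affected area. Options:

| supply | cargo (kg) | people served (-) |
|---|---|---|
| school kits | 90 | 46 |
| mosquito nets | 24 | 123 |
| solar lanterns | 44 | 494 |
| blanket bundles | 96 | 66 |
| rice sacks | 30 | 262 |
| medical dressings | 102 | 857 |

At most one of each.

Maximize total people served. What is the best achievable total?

Mosquito nets + solar lanterns + rice sacks + medical dressings uses 200 of the 244 kg and totals 1736.
Every other selection either busts 244 kg or fails to beat 1736.

1736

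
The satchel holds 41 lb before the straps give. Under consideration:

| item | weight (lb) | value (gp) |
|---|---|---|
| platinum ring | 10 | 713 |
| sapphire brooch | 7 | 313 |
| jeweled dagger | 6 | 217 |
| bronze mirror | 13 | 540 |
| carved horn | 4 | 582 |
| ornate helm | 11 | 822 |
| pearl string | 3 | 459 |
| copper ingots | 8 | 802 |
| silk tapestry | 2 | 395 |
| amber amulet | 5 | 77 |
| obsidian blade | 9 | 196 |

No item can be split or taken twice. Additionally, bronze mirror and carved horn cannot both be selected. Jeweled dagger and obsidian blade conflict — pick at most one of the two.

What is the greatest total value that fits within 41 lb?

Best packing: platinum ring + carved horn + ornate helm + pearl string + copper ingots + silk tapestry — 38 lb, 3773 total.
Runner-up sapphire brooch + jeweled dagger + carved horn + ornate helm + pearl string + copper ingots + silk tapestry tops out at 3590.

3773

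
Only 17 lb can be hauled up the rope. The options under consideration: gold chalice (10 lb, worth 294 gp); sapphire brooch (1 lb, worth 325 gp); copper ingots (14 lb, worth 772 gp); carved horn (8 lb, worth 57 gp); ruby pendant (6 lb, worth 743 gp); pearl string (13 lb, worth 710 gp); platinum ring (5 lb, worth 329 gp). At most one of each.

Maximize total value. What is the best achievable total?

1397

Ranking by ratio (value/lb): sapphire brooch 325.00, ruby pendant 123.83, platinum ring 65.80, copper ingots 55.14.
Best packing: sapphire brooch + ruby pendant + platinum ring — 12 lb, 1397 total.
An exhaustive check of the 128 subsets confirms 1397.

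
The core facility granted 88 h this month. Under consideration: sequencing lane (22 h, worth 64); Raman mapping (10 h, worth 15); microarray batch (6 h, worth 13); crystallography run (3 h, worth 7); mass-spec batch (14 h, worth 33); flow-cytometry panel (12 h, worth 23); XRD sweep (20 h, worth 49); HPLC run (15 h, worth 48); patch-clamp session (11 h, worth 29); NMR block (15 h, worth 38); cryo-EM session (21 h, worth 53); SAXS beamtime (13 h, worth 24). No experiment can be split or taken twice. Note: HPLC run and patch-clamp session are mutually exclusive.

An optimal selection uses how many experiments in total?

5

The maximum expected citations within 88 h is 236.
One optimal bundle: sequencing lane + mass-spec batch + HPLC run + NMR block + cryo-EM session (87 h).
Any selection reaching 236 contains exactly 5 experiments.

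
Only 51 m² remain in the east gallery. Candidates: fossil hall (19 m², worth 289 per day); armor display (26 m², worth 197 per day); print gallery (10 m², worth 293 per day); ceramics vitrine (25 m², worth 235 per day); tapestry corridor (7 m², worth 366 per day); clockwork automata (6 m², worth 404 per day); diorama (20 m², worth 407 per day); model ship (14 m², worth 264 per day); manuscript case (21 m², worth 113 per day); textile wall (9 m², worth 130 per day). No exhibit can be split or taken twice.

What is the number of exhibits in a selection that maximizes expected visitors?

Best achievable expected visitors is 1482.
fossil hall + print gallery + tapestry corridor + clockwork automata + textile wall hits 1482 at 51 m².
Any selection reaching 1482 contains exactly 5 exhibits.

5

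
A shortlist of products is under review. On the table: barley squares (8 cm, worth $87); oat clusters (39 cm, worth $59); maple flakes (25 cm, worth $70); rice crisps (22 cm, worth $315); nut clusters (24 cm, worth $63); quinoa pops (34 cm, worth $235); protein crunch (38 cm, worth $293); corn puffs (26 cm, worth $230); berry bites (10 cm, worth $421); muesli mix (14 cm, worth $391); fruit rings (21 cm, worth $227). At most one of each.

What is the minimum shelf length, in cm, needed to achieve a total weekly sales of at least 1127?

Minimise cm subject to total weekly sales ≥ 1127.
Taking rice crisps + berry bites + muesli mix gives 1127 (≥ 1127) for 46 cm.
No combination under 46 cm hits 1127.

46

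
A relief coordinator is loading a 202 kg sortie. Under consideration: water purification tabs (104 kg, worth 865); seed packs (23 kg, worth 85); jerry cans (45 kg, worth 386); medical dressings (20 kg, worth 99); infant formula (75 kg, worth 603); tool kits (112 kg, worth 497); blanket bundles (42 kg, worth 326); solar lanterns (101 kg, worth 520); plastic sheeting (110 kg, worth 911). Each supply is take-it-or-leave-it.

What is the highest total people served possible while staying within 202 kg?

A density-first pass picks water purification tabs + jerry cans + blanket bundles — 1577 at 191 kg.
The 104 kg tied up in water purification tabs is better spent on plastic sheeting — total rises to 1623 (197 kg).
The closest alternative, water purification tabs + jerry cans + blanket bundles, reaches only 1577.

1623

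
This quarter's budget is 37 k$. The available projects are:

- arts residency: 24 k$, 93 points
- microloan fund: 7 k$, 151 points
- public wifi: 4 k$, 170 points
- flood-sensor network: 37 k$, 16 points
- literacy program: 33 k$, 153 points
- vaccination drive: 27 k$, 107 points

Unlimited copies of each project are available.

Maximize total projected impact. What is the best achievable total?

1530

Density check — public wifi 42.50, microloan fund 21.57, literacy program 4.64, vaccination drive 3.96 are the best per k$.
Best packing: 9×public wifi — 36 k$, 1530 total.
That's the maximum — no swap from here does better than 1530.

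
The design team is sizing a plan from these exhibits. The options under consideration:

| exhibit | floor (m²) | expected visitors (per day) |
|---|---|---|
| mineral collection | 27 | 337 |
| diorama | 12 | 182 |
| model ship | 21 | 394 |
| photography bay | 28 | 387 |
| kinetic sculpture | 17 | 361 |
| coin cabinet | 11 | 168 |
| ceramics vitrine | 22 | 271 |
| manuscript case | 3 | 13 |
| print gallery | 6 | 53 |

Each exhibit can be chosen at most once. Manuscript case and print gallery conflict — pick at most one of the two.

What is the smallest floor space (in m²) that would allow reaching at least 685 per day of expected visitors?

Minimise m² subject to total expected visitors ≥ 685.
model ship + kinetic sculpture reaches 755 using 38 m².
Below 38 m² the best achievable stays under 685.

38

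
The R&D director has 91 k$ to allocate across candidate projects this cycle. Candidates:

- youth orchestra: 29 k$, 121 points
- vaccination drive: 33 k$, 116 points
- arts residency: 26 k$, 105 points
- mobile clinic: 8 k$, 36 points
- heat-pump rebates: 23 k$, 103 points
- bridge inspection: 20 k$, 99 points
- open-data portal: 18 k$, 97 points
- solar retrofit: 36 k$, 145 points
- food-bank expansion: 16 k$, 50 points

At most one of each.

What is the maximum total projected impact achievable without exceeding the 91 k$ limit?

By projected impact per k$: open-data portal 5.39, bridge inspection 4.95, mobile clinic 4.50, heat-pump rebates 4.48 lead.
Taking the top-ratio projects first gives mobile clinic + heat-pump rebates + bridge inspection + open-data portal + food-bank expansion for 385 (85 k$).
Dropping mobile clinic and food-bank expansion frees 24 k$; slotting in youth orchestra (29 k$) lifts the total to 420 at 90 k$.

420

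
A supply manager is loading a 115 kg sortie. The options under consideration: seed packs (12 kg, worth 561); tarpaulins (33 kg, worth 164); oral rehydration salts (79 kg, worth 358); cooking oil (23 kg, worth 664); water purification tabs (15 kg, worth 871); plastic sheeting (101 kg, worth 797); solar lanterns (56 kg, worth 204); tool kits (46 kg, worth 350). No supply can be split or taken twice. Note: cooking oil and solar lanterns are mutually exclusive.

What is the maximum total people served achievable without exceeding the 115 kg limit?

2446

Density check — water purification tabs 58.07, seed packs 46.75, cooking oil 28.87, plastic sheeting 7.89 are the best per kg.
Seed packs + cooking oil + water purification tabs + tool kits uses 96 of the 115 kg and totals 2446.
That's the maximum — no feasible swap from here does better than 2446.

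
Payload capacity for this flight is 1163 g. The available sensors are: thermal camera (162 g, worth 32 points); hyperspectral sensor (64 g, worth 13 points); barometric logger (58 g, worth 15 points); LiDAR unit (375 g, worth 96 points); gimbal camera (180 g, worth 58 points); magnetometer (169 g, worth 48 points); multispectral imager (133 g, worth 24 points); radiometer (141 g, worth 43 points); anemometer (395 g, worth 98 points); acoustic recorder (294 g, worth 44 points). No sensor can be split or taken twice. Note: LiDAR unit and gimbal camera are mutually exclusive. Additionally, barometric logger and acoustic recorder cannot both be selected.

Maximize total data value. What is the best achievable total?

Best packing: barometric logger + LiDAR unit + magnetometer + radiometer + anemometer — 1138 g, 300 total.
Every other selection either busts 1163 g or breaks a pairing rule or fails to beat 300.

300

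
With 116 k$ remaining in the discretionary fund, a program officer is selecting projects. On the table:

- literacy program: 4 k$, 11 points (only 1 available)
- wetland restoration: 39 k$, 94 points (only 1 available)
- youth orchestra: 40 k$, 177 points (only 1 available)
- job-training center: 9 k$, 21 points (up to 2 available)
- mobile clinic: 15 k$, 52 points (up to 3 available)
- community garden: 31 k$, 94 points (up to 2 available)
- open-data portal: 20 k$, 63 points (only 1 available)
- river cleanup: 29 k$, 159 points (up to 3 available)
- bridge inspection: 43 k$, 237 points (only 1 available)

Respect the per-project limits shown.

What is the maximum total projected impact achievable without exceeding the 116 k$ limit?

Taking mobile clinic + 2×river cleanup + bridge inspection: 116 k$ used, 607 in projected impact.
No other feasible combination exceeds 607.

607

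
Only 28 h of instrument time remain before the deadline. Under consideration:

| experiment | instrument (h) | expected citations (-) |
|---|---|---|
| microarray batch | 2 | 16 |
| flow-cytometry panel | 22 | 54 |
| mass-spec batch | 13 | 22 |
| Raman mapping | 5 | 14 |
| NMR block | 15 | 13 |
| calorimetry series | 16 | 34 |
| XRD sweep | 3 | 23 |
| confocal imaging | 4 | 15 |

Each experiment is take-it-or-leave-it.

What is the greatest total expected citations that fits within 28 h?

93

Greedy by ratio would take microarray batch + mass-spec batch + Raman mapping + XRD sweep + confocal imaging: 27 h used, total 90.
Dropping mass-spec batch and Raman mapping and confocal imaging frees 22 h; slotting in flow-cytometry panel (22 h) lifts the total to 93 at 27 h.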